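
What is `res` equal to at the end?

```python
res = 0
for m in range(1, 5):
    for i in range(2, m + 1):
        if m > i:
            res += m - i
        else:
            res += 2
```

m=2,i=2: not 2>2, res = 0+2 = 2
m=3,i=2: 3>2, res = 2+1 = 3
m=3,i=3: not 3>3, res = 3+2 = 5
m=4,i=2: 4>2, res = 5+2 = 7
m=4,i=3: 4>3, res = 7+1 = 8
m=4,i=4: not 4>4, res = 8+2 = 10

10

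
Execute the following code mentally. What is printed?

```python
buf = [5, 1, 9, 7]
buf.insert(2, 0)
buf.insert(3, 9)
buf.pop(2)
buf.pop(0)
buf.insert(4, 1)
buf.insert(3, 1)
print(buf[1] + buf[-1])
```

insert 0 at 2 → [5, 1, 0, 9, 7]
insert 9 at 3 → [5, 1, 0, 9, 9, 7]
pop(2) removes 0 → [5, 1, 9, 9, 7]
pop(0) removes 5 → [1, 9, 9, 7]
insert 1 at 4 → [1, 9, 9, 7, 1]
insert 1 at 3 → [1, 9, 9, 1, 7, 1]
buf[1]+buf[-1] = 9+1 = 10

10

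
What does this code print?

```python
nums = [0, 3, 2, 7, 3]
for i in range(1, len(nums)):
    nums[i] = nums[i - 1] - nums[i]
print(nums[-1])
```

-15

i=1: nums[1] = 0-3 = -3 → [0, -3, 2, 7, 3]
i=2: nums[2] = (-3)-2 = -5 → [0, -3, -5, 7, 3]
i=3: nums[3] = (-5)-7 = -12 → [0, -3, -5, -12, 3]
i=4: nums[4] = (-12)-3 = -15 → [0, -3, -5, -12, -15]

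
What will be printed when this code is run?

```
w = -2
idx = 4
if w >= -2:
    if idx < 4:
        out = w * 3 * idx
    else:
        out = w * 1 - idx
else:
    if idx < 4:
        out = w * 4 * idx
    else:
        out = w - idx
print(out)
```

w=-2, idx=4
w >= -2 is True; idx < 4 is False
→ out = w * 1 - idx = -6

-6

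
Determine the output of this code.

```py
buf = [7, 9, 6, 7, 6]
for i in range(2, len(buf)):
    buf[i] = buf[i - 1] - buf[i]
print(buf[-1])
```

-10

i=2: buf[2] = 9-6 = 3 → [7, 9, 3, 7, 6]
i=3: buf[3] = 3-7 = -4 → [7, 9, 3, -4, 6]
i=4: buf[4] = (-4)-6 = -10 → [7, 9, 3, -4, -10]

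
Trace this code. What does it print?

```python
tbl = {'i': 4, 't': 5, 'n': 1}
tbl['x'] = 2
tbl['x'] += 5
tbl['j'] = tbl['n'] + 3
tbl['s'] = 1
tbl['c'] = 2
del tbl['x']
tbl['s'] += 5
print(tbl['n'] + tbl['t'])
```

tbl['x'] = 2 → {'i': 4, 't': 5, 'n': 1, 'x': 2}
tbl['x'] = 2+5 = 7 → {'i': 4, 't': 5, 'n': 1, 'x': 7}
tbl['j'] = tbl['n']+3 = 4 → {'i': 4, 't': 5, 'n': 1, 'x': 7, 'j': 4}
tbl['s'] = 1 → {'i': 4, 't': 5, 'n': 1, 'x': 7, 'j': 4, 's': 1}
tbl['c'] = 2 → {'i': 4, 't': 5, 'n': 1, 'x': 7, 'j': 4, 's': 1, 'c': 2}
del 'x' → {'i': 4, 't': 5, 'n': 1, 'j': 4, 's': 1, 'c': 2}
tbl['s'] = 1+5 = 6 → {'i': 4, 't': 5, 'n': 1, 'j': 4, 's': 6, 'c': 2}
tbl['n']+tbl['t'] = 1+5 = 6

6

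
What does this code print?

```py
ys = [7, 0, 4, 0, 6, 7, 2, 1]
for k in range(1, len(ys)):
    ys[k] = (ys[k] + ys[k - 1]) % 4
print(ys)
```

[7, 3, 3, 3, 1, 0, 2, 3]

k=1: ys[1] = (0+7)%4 = 3 → [7, 3, 4, 0, 6, 7, 2, 1]
k=2: ys[2] = (4+3)%4 = 3 → [7, 3, 3, 0, 6, 7, 2, 1]
k=3: ys[3] = (0+3)%4 = 3 → [7, 3, 3, 3, 6, 7, 2, 1]
k=4: ys[4] = (6+3)%4 = 1 → [7, 3, 3, 3, 1, 7, 2, 1]
k=5: ys[5] = (7+1)%4 = 0 → [7, 3, 3, 3, 1, 0, 2, 1]
k=6: ys[6] = (2+0)%4 = 2 → [7, 3, 3, 3, 1, 0, 2, 1]
k=7: ys[7] = (1+2)%4 = 3 → [7, 3, 3, 3, 1, 0, 2, 3]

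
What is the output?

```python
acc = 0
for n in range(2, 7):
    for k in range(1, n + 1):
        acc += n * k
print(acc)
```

n=2,k=1: acc = 0+2 = 2
n=2,k=2: acc = 2+4 = 6
n=3,k=1: acc = 6+3 = 9
n=3,k=2: acc = 9+6 = 15
n=3,k=3: acc = 15+9 = 24
n=4,k=1: acc = 24+4 = 28
n=4,k=2: acc = 28+8 = 36
n=4,k=3: acc = 36+12 = 48
n=4,k=4: acc = 48+16 = 64
n=5,k=1: acc = 64+5 = 69
n=5,k=2: acc = 69+10 = 79
n=5,k=3: acc = 79+15 = 94
n=5,k=4: acc = 94+20 = 114
n=5,k=5: acc = 114+25 = 139
n=6,k=1: acc = 139+6 = 145
n=6,k=2: acc = 145+12 = 157
n=6,k=3: acc = 157+18 = 175
n=6,k=4: acc = 175+24 = 199
n=6,k=5: acc = 199+30 = 229
n=6,k=6: acc = 229+36 = 265

265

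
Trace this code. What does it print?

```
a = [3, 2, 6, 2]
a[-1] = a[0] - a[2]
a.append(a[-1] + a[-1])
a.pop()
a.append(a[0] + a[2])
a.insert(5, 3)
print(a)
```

a[-1] = a[0]-a[2] = 3-6 = -3 → [3, 2, 6, -3]
append a[-1]+a[-1] = (-3)+(-3) = -6 → [3, 2, 6, -3, -6]
pop() removes -6 → [3, 2, 6, -3]
append a[0]+a[2] = 3+6 = 9 → [3, 2, 6, -3, 9]
insert 3 at 5 → [3, 2, 6, -3, 9, 3]

[3, 2, 6, -3, 9, 3]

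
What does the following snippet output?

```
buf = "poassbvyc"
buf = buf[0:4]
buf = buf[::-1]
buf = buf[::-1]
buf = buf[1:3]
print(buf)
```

oa

slice [0:4] → 'poas'
reverse → 'saop'
reverse → 'poas'
slice [1:3] → 'oa'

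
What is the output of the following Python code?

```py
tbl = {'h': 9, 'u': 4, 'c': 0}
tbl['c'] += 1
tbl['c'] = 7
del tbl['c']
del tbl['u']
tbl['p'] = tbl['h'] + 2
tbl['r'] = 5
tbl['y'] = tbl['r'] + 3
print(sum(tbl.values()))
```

tbl['c'] = 0+1 = 1 → {'h': 9, 'u': 4, 'c': 1}
tbl['c'] = 7 → {'h': 9, 'u': 4, 'c': 7}
del 'c' → {'h': 9, 'u': 4}
del 'u' → {'h': 9}
tbl['p'] = tbl['h']+2 = 11 → {'h': 9, 'p': 11}
tbl['r'] = 5 → {'h': 9, 'p': 11, 'r': 5}
tbl['y'] = tbl['r']+3 = 8 → {'h': 9, 'p': 11, 'r': 5, 'y': 8}
sum of values = 33

33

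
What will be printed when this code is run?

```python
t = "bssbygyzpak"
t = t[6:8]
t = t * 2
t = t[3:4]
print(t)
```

z

slice [6:8] → 'yz'
repeat ×2 → 'yzyz'
slice [3:4] → 'z'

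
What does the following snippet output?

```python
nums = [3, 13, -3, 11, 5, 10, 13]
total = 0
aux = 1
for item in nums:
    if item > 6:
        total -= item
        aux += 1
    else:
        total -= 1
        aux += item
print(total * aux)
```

item=3: not >6, total = 0-1 = -1; aux=4
item=13: >6, total = (-1)-13 = -14; aux=5
item=-3: not >6, total = (-14)-1 = -15; aux=2
item=11: >6, total = (-15)-11 = -26; aux=3
item=5: not >6, total = (-26)-1 = -27; aux=8
item=10: >6, total = (-27)-10 = -37; aux=9
item=13: >6, total = (-37)-13 = -50; aux=10
total*aux = (-50)*10 = -500

-500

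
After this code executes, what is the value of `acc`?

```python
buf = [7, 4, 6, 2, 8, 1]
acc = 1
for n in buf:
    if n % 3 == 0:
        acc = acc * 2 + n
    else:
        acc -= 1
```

1

n=7: not %3==0, acc = 1-1 = 0
n=4: not %3==0, acc = 0-1 = -1
n=6: %3==0, acc = (-1)*2+6 = 4
n=2: not %3==0, acc = 4-1 = 3
n=8: not %3==0, acc = 3-1 = 2
n=1: not %3==0, acc = 2-1 = 1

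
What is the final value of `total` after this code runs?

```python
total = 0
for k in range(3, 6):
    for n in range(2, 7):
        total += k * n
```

k=3,n=2: total = 0+6 = 6
k=3,n=3: total = 6+9 = 15
k=3,n=4: total = 15+12 = 27
k=3,n=5: total = 27+15 = 42
k=3,n=6: total = 42+18 = 60
k=4,n=2: total = 60+8 = 68
k=4,n=3: total = 68+12 = 80
k=4,n=4: total = 80+16 = 96
k=4,n=5: total = 96+20 = 116
k=4,n=6: total = 116+24 = 140
k=5,n=2: total = 140+10 = 150
k=5,n=3: total = 150+15 = 165
k=5,n=4: total = 165+20 = 185
k=5,n=5: total = 185+25 = 210
k=5,n=6: total = 210+30 = 240

240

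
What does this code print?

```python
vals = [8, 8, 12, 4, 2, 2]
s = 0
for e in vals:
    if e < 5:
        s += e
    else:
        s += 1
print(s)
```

11

e=8: not <5, s = 0+1 = 1
e=8: not <5, s = 1+1 = 2
e=12: not <5, s = 2+1 = 3
e=4: <5, s = 3+4 = 7
e=2: <5, s = 7+2 = 9
e=2: <5, s = 9+2 = 11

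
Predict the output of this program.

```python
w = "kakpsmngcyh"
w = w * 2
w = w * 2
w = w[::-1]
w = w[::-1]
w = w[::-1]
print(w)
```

hycgnmspkakhycgnmspkakhycgnmspkakhycgnmspkak

repeat ×2 → 'kakpsmngcyhkakpsmngcyh'
repeat ×2 → 'kakpsmngcyhkakpsmngcyhkakpsmngcyhkakpsmngcyh'
reverse → 'hycgnmspkakhycgnmspkakhycgnmspkakhycgnmspkak'
reverse → 'kakpsmngcyhkakpsmngcyhkakpsmngcyhkakpsmngcyh'
reverse → 'hycgnmspkakhycgnmspkakhycgnmspkakhycgnmspkak'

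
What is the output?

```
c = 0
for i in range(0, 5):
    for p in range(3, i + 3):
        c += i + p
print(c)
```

70

i=1,p=3: c = 0+4 = 4
i=2,p=3: c = 4+5 = 9
i=2,p=4: c = 9+6 = 15
i=3,p=3: c = 15+6 = 21
i=3,p=4: c = 21+7 = 28
i=3,p=5: c = 28+8 = 36
i=4,p=3: c = 36+7 = 43
i=4,p=4: c = 43+8 = 51
i=4,p=5: c = 51+9 = 60
i=4,p=6: c = 60+10 = 70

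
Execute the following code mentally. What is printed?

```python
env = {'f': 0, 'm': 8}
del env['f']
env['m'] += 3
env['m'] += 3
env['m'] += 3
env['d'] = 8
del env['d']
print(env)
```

{'m': 17}

del 'f' → {'m': 8}
env['m'] = 8+3 = 11 → {'m': 11}
env['m'] = 11+3 = 14 → {'m': 14}
env['m'] = 14+3 = 17 → {'m': 17}
env['d'] = 8 → {'m': 17, 'd': 8}
del 'd' → {'m': 17}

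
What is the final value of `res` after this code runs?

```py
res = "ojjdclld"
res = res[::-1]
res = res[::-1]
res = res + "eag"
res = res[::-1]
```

'gaedllcdjjo'

reverse → 'dllcdjjo'
reverse → 'ojjdclld'
+ 'eag' → 'ojjdclldeag'
reverse → 'gaedllcdjjo'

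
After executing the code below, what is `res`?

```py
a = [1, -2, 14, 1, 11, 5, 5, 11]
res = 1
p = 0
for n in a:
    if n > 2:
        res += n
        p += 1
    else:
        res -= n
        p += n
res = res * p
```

n=1: not >2, res = 1-1 = 0; p=1
n=-2: not >2, res = 0-(-2) = 2; p=-1
n=14: >2, res = 2+14 = 16; p=0
n=1: not >2, res = 16-1 = 15; p=1
n=11: >2, res = 15+11 = 26; p=2
n=5: >2, res = 26+5 = 31; p=3
n=5: >2, res = 31+5 = 36; p=4
n=11: >2, res = 36+11 = 47; p=5
res*p = 47*5 = 235

235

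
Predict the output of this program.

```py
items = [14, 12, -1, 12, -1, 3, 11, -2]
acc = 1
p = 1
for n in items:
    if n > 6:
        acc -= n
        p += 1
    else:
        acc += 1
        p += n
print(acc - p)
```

-48

n=14: >6, acc = 1-14 = -13; p=2
n=12: >6, acc = (-13)-12 = -25; p=3
n=-1: not >6, acc = (-25)+1 = -24; p=2
n=12: >6, acc = (-24)-12 = -36; p=3
n=-1: not >6, acc = (-36)+1 = -35; p=2
n=3: not >6, acc = (-35)+1 = -34; p=5
n=11: >6, acc = (-34)-11 = -45; p=6
n=-2: not >6, acc = (-45)+1 = -44; p=4
acc-p = (-44)-4 = -48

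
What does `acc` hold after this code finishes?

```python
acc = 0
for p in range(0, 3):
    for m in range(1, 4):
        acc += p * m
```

18

p=0,m=1: acc = 0+0 = 0
p=0,m=2: acc = 0+0 = 0
p=0,m=3: acc = 0+0 = 0
p=1,m=1: acc = 0+1 = 1
p=1,m=2: acc = 1+2 = 3
p=1,m=3: acc = 3+3 = 6
p=2,m=1: acc = 6+2 = 8
p=2,m=2: acc = 8+4 = 12
p=2,m=3: acc = 12+6 = 18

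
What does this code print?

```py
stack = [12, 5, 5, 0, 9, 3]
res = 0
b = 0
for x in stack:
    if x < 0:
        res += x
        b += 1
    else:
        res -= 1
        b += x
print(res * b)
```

-204

x=12: not <0, res = 0-1 = -1; b=12
x=5: not <0, res = (-1)-1 = -2; b=17
x=5: not <0, res = (-2)-1 = -3; b=22
x=0: not <0, res = (-3)-1 = -4; b=22
x=9: not <0, res = (-4)-1 = -5; b=31
x=3: not <0, res = (-5)-1 = -6; b=34
res*b = (-6)*34 = -204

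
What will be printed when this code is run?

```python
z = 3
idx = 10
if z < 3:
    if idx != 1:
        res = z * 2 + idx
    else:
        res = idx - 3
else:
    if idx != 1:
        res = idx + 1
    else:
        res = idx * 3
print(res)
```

11

z=3, idx=10
z < 3 is False; idx != 1 is True
→ res = idx + 1 = 11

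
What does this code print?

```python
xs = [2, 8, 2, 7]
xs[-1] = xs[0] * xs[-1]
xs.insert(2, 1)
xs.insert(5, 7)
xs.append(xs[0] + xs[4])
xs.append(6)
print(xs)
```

[2, 8, 1, 2, 14, 7, 16, 6]

xs[-1] = xs[0]*xs[-1] = 2*7 = 14 → [2, 8, 2, 14]
insert 1 at 2 → [2, 8, 1, 2, 14]
insert 7 at 5 → [2, 8, 1, 2, 14, 7]
append xs[0]+xs[4] = 2+14 = 16 → [2, 8, 1, 2, 14, 7, 16]
append 6 → [2, 8, 1, 2, 14, 7, 16, 6]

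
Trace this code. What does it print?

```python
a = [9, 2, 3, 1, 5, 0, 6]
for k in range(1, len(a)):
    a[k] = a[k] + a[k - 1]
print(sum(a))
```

115

k=1: a[1] = 2+9 = 11 → [9, 11, 3, 1, 5, 0, 6]
k=2: a[2] = 3+11 = 14 → [9, 11, 14, 1, 5, 0, 6]
k=3: a[3] = 1+14 = 15 → [9, 11, 14, 15, 5, 0, 6]
k=4: a[4] = 5+15 = 20 → [9, 11, 14, 15, 20, 0, 6]
k=5: a[5] = 0+20 = 20 → [9, 11, 14, 15, 20, 20, 6]
k=6: a[6] = 6+20 = 26 → [9, 11, 14, 15, 20, 20, 26]
sum = 115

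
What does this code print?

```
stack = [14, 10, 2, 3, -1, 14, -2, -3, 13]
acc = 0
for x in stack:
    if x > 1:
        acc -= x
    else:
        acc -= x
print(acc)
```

x=14: >1, acc = 0-14 = -14
x=10: >1, acc = (-14)-10 = -24
x=2: >1, acc = (-24)-2 = -26
x=3: >1, acc = (-26)-3 = -29
x=-1: not >1, acc = (-29)-(-1) = -28
x=14: >1, acc = (-28)-14 = -42
x=-2: not >1, acc = (-42)-(-2) = -40
x=-3: not >1, acc = (-40)-(-3) = -37
x=13: >1, acc = (-37)-13 = -50

-50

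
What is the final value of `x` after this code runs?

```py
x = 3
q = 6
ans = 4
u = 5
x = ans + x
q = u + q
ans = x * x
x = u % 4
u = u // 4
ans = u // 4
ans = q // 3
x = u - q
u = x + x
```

x = 4+3 = 7
q = 5+6 = 11
ans = 7*7 = 49
x = 5%4 = 1
u = 5//4 = 1
ans = 1//4 = 0
ans = 11//3 = 3
x = 1-11 = -10
u = (-10)+(-10) = -20

-10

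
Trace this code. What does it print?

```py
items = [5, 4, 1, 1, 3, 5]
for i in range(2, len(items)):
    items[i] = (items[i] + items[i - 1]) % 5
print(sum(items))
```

i=2: items[2] = (1+4)%5 = 0 → [5, 4, 0, 1, 3, 5]
i=3: items[3] = (1+0)%5 = 1 → [5, 4, 0, 1, 3, 5]
i=4: items[4] = (3+1)%5 = 4 → [5, 4, 0, 1, 4, 5]
i=5: items[5] = (5+4)%5 = 4 → [5, 4, 0, 1, 4, 4]
sum = 18

18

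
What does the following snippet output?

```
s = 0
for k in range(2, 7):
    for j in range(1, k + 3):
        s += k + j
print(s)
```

k=2,j=1: s = 0+3 = 3
k=2,j=2: s = 3+4 = 7
k=2,j=3: s = 7+5 = 12
k=2,j=4: s = 12+6 = 18
k=3,j=1: s = 18+4 = 22
k=3,j=2: s = 22+5 = 27
k=3,j=3: s = 27+6 = 33
k=3,j=4: s = 33+7 = 40
k=3,j=5: s = 40+8 = 48
k=4,j=1: s = 48+5 = 53
k=4,j=2: s = 53+6 = 59
k=4,j=3: s = 59+7 = 66
k=4,j=4: s = 66+8 = 74
k=4,j=5: s = 74+9 = 83
k=4,j=6: s = 83+10 = 93
k=5,j=1: s = 93+6 = 99
k=5,j=2: s = 99+7 = 106
k=5,j=3: s = 106+8 = 114
k=5,j=4: s = 114+9 = 123
k=5,j=5: s = 123+10 = 133
k=5,j=6: s = 133+11 = 144
k=5,j=7: s = 144+12 = 156
k=6,j=1: s = 156+7 = 163
k=6,j=2: s = 163+8 = 171
k=6,j=3: s = 171+9 = 180
k=6,j=4: s = 180+10 = 190
k=6,j=5: s = 190+11 = 201
k=6,j=6: s = 201+12 = 213
k=6,j=7: s = 213+13 = 226
k=6,j=8: s = 226+14 = 240

240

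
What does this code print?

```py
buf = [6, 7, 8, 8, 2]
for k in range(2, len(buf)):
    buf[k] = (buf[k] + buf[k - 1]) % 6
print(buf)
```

k=2: buf[2] = (8+7)%6 = 3 → [6, 7, 3, 8, 2]
k=3: buf[3] = (8+3)%6 = 5 → [6, 7, 3, 5, 2]
k=4: buf[4] = (2+5)%6 = 1 → [6, 7, 3, 5, 1]

[6, 7, 3, 5, 1]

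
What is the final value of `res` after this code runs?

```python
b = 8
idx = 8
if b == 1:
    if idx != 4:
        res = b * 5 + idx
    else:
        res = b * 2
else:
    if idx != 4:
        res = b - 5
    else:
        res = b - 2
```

b=8, idx=8
b == 1 is False; idx != 4 is True
→ res = b - 5 = 3

3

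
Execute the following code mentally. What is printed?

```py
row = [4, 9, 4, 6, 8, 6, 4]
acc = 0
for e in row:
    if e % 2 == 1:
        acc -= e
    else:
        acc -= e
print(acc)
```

e=4: not odd, acc = 0-4 = -4
e=9: odd, acc = (-4)-9 = -13
e=4: not odd, acc = (-13)-4 = -17
e=6: not odd, acc = (-17)-6 = -23
e=8: not odd, acc = (-23)-8 = -31
e=6: not odd, acc = (-31)-6 = -37
e=4: not odd, acc = (-37)-4 = -41

-41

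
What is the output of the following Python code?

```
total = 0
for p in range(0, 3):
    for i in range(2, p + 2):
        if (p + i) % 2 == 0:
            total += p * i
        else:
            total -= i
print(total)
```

p=1,i=2: odd sum, total = 0-2 = -2
p=2,i=2: even sum, total = (-2)+4 = 2
p=2,i=3: odd sum, total = 2-3 = -1

-1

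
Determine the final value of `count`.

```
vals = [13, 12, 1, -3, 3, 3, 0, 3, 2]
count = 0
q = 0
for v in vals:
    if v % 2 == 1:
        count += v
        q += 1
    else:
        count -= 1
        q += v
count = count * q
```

340

v=13: odd, count = 0+13 = 13; q=1
v=12: not odd, count = 13-1 = 12; q=13
v=1: odd, count = 12+1 = 13; q=14
v=-3: odd, count = 13+(-3) = 10; q=15
v=3: odd, count = 10+3 = 13; q=16
v=3: odd, count = 13+3 = 16; q=17
v=0: not odd, count = 16-1 = 15; q=17
v=3: odd, count = 15+3 = 18; q=18
v=2: not odd, count = 18-1 = 17; q=20
count*q = 17*20 = 340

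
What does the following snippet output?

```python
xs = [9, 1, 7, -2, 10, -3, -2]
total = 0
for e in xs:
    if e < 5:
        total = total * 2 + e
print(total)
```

e=9: not <5
e=1: <5, total = 0*2+1 = 1
e=7: not <5
e=-2: <5, total = 1*2+(-2) = 0
e=10: not <5
e=-3: <5, total = 0*2+(-3) = -3
e=-2: <5, total = (-3)*2+(-2) = -8

-8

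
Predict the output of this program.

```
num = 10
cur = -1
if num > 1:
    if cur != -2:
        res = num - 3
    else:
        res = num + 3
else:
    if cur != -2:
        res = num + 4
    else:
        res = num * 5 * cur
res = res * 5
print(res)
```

num=10, cur=-1
num > 1 is True; cur != -2 is True
→ res = num - 3 = 7
res = 7*5 = 35

35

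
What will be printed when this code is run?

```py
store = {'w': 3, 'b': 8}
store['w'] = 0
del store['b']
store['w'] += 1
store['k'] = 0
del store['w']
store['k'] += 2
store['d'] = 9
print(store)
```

store['w'] = 0 → {'w': 0, 'b': 8}
del 'b' → {'w': 0}
store['w'] = 0+1 = 1 → {'w': 1}
store['k'] = 0 → {'w': 1, 'k': 0}
del 'w' → {'k': 0}
store['k'] = 0+2 = 2 → {'k': 2}
store['d'] = 9 → {'k': 2, 'd': 9}

{'k': 2, 'd': 9}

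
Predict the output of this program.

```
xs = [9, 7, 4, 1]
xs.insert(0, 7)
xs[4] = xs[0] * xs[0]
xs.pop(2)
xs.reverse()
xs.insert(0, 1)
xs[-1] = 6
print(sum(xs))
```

insert 7 at 0 → [7, 9, 7, 4, 1]
xs[4] = xs[0]*xs[0] = 7*7 = 49 → [7, 9, 7, 4, 49]
pop(2) removes 7 → [7, 9, 4, 49]
reverse → [49, 4, 9, 7]
insert 1 at 0 → [1, 49, 4, 9, 7]
xs[-1] = 6 → [1, 49, 4, 9, 6]
sum = 69

69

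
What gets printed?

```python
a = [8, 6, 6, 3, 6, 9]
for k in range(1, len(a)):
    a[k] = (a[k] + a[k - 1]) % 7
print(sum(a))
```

20

k=1: a[1] = (6+8)%7 = 0 → [8, 0, 6, 3, 6, 9]
k=2: a[2] = (6+0)%7 = 6 → [8, 0, 6, 3, 6, 9]
k=3: a[3] = (3+6)%7 = 2 → [8, 0, 6, 2, 6, 9]
k=4: a[4] = (6+2)%7 = 1 → [8, 0, 6, 2, 1, 9]
k=5: a[5] = (9+1)%7 = 3 → [8, 0, 6, 2, 1, 3]
sum = 20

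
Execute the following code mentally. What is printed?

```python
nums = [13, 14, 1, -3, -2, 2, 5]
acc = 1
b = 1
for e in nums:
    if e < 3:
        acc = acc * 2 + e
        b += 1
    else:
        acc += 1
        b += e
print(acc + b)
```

80

e=13: not <3, acc = 1+1 = 2; b=14
e=14: not <3, acc = 2+1 = 3; b=28
e=1: <3, acc = 3*2+1 = 7; b=29
e=-3: <3, acc = 7*2+(-3) = 11; b=30
e=-2: <3, acc = 11*2+(-2) = 20; b=31
e=2: <3, acc = 20*2+2 = 42; b=32
e=5: not <3, acc = 42+1 = 43; b=37
acc+b = 43+37 = 80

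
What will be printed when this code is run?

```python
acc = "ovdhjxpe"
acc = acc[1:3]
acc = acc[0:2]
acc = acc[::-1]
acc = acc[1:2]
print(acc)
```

slice [1:3] → 'vd'
slice [0:2] → 'vd'
reverse → 'dv'
slice [1:2] → 'v'

v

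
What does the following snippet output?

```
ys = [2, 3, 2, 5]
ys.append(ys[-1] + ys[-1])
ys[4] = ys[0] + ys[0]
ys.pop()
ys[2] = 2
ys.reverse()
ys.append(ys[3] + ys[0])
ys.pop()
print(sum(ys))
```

append ys[-1]+ys[-1] = 5+5 = 10 → [2, 3, 2, 5, 10]
ys[4] = ys[0]+ys[0] = 2+2 = 4 → [2, 3, 2, 5, 4]
pop() removes 4 → [2, 3, 2, 5]
ys[2] = 2 → [2, 3, 2, 5]
reverse → [5, 2, 3, 2]
append ys[3]+ys[0] = 2+5 = 7 → [5, 2, 3, 2, 7]
pop() removes 7 → [5, 2, 3, 2]
sum = 12

12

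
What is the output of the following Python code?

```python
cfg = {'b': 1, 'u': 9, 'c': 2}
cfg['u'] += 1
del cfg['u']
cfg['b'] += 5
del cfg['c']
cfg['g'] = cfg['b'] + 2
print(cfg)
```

cfg['u'] = 9+1 = 10 → {'b': 1, 'u': 10, 'c': 2}
del 'u' → {'b': 1, 'c': 2}
cfg['b'] = 1+5 = 6 → {'b': 6, 'c': 2}
del 'c' → {'b': 6}
cfg['g'] = cfg['b']+2 = 8 → {'b': 6, 'g': 8}

{'b': 6, 'g': 8}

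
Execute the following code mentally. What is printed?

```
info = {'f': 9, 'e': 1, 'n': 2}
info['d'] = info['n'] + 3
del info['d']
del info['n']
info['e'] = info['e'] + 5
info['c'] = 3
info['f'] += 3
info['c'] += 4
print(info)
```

info['d'] = info['n']+3 = 5 → {'f': 9, 'e': 1, 'n': 2, 'd': 5}
del 'd' → {'f': 9, 'e': 1, 'n': 2}
del 'n' → {'f': 9, 'e': 1}
info['e'] = info['e']+5 = 6 → {'f': 9, 'e': 6}
info['c'] = 3 → {'f': 9, 'e': 6, 'c': 3}
info['f'] = 9+3 = 12 → {'f': 12, 'e': 6, 'c': 3}
info['c'] = 3+4 = 7 → {'f': 12, 'e': 6, 'c': 7}

{'f': 12, 'e': 6, 'c': 7}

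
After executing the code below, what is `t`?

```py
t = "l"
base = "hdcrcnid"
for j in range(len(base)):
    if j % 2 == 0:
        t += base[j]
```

'lhcci'

j=0: add 'h' → 'lh'
j=1: skip
j=2: add 'c' → 'lhc'
j=3: skip
j=4: add 'c' → 'lhcc'
j=5: skip
j=6: add 'i' → 'lhcci'
j=7: skip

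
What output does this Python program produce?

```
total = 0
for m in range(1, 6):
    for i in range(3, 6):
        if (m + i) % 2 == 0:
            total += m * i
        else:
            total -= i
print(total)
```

m=1,i=3: even sum, total = 0+3 = 3
m=1,i=4: odd sum, total = 3-4 = -1
m=1,i=5: even sum, total = (-1)+5 = 4
m=2,i=3: odd sum, total = 4-3 = 1
m=2,i=4: even sum, total = 1+8 = 9
m=2,i=5: odd sum, total = 9-5 = 4
m=3,i=3: even sum, total = 4+9 = 13
m=3,i=4: odd sum, total = 13-4 = 9
m=3,i=5: even sum, total = 9+15 = 24
m=4,i=3: odd sum, total = 24-3 = 21
m=4,i=4: even sum, total = 21+16 = 37
m=4,i=5: odd sum, total = 37-5 = 32
m=5,i=3: even sum, total = 32+15 = 47
m=5,i=4: odd sum, total = 47-4 = 43
m=5,i=5: even sum, total = 43+25 = 68

68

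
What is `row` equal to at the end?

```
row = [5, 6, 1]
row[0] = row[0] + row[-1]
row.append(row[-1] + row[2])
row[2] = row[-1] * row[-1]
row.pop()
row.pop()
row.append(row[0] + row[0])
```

row[0] = row[0]+row[-1] = 5+1 = 6 → [6, 6, 1]
append row[-1]+row[2] = 1+1 = 2 → [6, 6, 1, 2]
row[2] = row[-1]*row[-1] = 2*2 = 4 → [6, 6, 4, 2]
pop() removes 2 → [6, 6, 4]
pop() removes 4 → [6, 6]
append row[0]+row[0] = 6+6 = 12 → [6, 6, 12]

[6, 6, 12]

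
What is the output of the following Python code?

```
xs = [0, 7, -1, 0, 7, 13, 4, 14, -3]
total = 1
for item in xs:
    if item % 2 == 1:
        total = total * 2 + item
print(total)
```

item=0: not odd
item=7: odd, total = 1*2+7 = 9
item=-1: odd, total = 9*2+(-1) = 17
item=0: not odd
item=7: odd, total = 17*2+7 = 41
item=13: odd, total = 41*2+13 = 95
item=4: not odd
item=14: not odd
item=-3: odd, total = 95*2+(-3) = 187

187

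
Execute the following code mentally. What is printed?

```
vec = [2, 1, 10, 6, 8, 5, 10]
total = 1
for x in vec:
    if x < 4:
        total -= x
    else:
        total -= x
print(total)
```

x=2: <4, total = 1-2 = -1
x=1: <4, total = (-1)-1 = -2
x=10: not <4, total = (-2)-10 = -12
x=6: not <4, total = (-12)-6 = -18
x=8: not <4, total = (-18)-8 = -26
x=5: not <4, total = (-26)-5 = -31
x=10: not <4, total = (-31)-10 = -41

-41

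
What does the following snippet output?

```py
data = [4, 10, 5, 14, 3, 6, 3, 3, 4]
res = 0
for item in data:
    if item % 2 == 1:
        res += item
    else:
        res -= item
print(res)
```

item=4: not odd, res = 0-4 = -4
item=10: not odd, res = (-4)-10 = -14
item=5: odd, res = (-14)+5 = -9
item=14: not odd, res = (-9)-14 = -23
item=3: odd, res = (-23)+3 = -20
item=6: not odd, res = (-20)-6 = -26
item=3: odd, res = (-26)+3 = -23
item=3: odd, res = (-23)+3 = -20
item=4: not odd, res = (-20)-4 = -24

-24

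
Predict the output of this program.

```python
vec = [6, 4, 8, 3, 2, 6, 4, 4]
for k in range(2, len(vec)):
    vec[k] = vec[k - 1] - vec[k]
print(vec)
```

[6, 4, -4, -7, -9, -15, -19, -23]

k=2: vec[2] = 4-8 = -4 → [6, 4, -4, 3, 2, 6, 4, 4]
k=3: vec[3] = (-4)-3 = -7 → [6, 4, -4, -7, 2, 6, 4, 4]
k=4: vec[4] = (-7)-2 = -9 → [6, 4, -4, -7, -9, 6, 4, 4]
k=5: vec[5] = (-9)-6 = -15 → [6, 4, -4, -7, -9, -15, 4, 4]
k=6: vec[6] = (-15)-4 = -19 → [6, 4, -4, -7, -9, -15, -19, 4]
k=7: vec[7] = (-19)-4 = -23 → [6, 4, -4, -7, -9, -15, -19, -23]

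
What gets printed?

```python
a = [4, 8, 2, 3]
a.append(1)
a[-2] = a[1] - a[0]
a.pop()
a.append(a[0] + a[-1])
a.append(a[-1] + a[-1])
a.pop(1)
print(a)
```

[4, 2, 4, 8, 16]

append 1 → [4, 8, 2, 3, 1]
a[-2] = a[1]-a[0] = 8-4 = 4 → [4, 8, 2, 4, 1]
pop() removes 1 → [4, 8, 2, 4]
append a[0]+a[-1] = 4+4 = 8 → [4, 8, 2, 4, 8]
append a[-1]+a[-1] = 8+8 = 16 → [4, 8, 2, 4, 8, 16]
pop(1) removes 8 → [4, 2, 4, 8, 16]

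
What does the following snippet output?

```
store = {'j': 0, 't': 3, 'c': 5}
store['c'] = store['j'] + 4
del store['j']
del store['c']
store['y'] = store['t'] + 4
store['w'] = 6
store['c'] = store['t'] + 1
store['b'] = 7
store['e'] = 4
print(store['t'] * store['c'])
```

12

store['c'] = store['j']+4 = 4 → {'j': 0, 't': 3, 'c': 4}
del 'j' → {'t': 3, 'c': 4}
del 'c' → {'t': 3}
store['y'] = store['t']+4 = 7 → {'t': 3, 'y': 7}
store['w'] = 6 → {'t': 3, 'y': 7, 'w': 6}
store['c'] = store['t']+1 = 4 → {'t': 3, 'y': 7, 'w': 6, 'c': 4}
store['b'] = 7 → {'t': 3, 'y': 7, 'w': 6, 'c': 4, 'b': 7}
store['e'] = 4 → {'t': 3, 'y': 7, 'w': 6, 'c': 4, 'b': 7, 'e': 4}
store['t']*store['c'] = 3*4 = 12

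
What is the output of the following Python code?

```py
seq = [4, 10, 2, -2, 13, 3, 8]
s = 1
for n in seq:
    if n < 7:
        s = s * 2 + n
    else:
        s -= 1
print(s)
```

n=4: <7, s = 1*2+4 = 6
n=10: not <7, s = 6-1 = 5
n=2: <7, s = 5*2+2 = 12
n=-2: <7, s = 12*2+(-2) = 22
n=13: not <7, s = 22-1 = 21
n=3: <7, s = 21*2+3 = 45
n=8: not <7, s = 45-1 = 44

44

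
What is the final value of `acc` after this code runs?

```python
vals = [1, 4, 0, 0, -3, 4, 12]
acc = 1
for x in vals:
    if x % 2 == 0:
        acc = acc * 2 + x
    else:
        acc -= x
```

96

x=1: not even, acc = 1-1 = 0
x=4: even, acc = 0*2+4 = 4
x=0: even, acc = 4*2+0 = 8
x=0: even, acc = 8*2+0 = 16
x=-3: not even, acc = 16-(-3) = 19
x=4: even, acc = 19*2+4 = 42
x=12: even, acc = 42*2+12 = 96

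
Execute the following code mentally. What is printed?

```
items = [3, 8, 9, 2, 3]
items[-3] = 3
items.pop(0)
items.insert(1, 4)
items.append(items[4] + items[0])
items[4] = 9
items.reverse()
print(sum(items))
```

37

items[-3] = 3 → [3, 8, 3, 2, 3]
pop(0) removes 3 → [8, 3, 2, 3]
insert 4 at 1 → [8, 4, 3, 2, 3]
append items[4]+items[0] = 3+8 = 11 → [8, 4, 3, 2, 3, 11]
items[4] = 9 → [8, 4, 3, 2, 9, 11]
reverse → [11, 9, 2, 3, 4, 8]
sum = 37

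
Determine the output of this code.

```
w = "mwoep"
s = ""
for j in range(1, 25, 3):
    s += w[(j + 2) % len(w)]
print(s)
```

ewpomewp

j=1: add w[3]='e' → 'e'
j=4: add w[1]='w' → 'ew'
j=7: add w[4]='p' → 'ewp'
j=10: add w[2]='o' → 'ewpo'
j=13: add w[0]='m' → 'ewpom'
j=16: add w[3]='e' → 'ewpome'
j=19: add w[1]='w' → 'ewpomew'
j=22: add w[4]='p' → 'ewpomewp'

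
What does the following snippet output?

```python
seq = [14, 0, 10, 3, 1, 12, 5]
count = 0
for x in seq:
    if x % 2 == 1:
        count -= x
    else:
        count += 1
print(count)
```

-5

x=14: not odd, count = 0+1 = 1
x=0: not odd, count = 1+1 = 2
x=10: not odd, count = 2+1 = 3
x=3: odd, count = 3-3 = 0
x=1: odd, count = 0-1 = -1
x=12: not odd, count = (-1)+1 = 0
x=5: odd, count = 0-5 = -5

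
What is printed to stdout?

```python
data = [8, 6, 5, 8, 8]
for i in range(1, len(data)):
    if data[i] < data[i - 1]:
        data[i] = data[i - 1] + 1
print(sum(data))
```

i=1: 6<8, data[1] = 8+1 = 9 → [8, 9, 5, 8, 8]
i=2: 5<9, data[2] = 9+1 = 10 → [8, 9, 10, 8, 8]
i=3: 8<10, data[3] = 10+1 = 11 → [8, 9, 10, 11, 8]
i=4: 8<11, data[4] = 11+1 = 12 → [8, 9, 10, 11, 12]
sum = 50

50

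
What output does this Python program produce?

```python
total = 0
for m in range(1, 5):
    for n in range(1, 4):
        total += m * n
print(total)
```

60

m=1,n=1: total = 0+1 = 1
m=1,n=2: total = 1+2 = 3
m=1,n=3: total = 3+3 = 6
m=2,n=1: total = 6+2 = 8
m=2,n=2: total = 8+4 = 12
m=2,n=3: total = 12+6 = 18
m=3,n=1: total = 18+3 = 21
m=3,n=2: total = 21+6 = 27
m=3,n=3: total = 27+9 = 36
m=4,n=1: total = 36+4 = 40
m=4,n=2: total = 40+8 = 48
m=4,n=3: total = 48+12 = 60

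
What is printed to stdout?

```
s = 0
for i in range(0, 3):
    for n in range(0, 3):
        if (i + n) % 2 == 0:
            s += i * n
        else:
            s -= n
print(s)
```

i=0,n=0: even sum, s = 0+0 = 0
i=0,n=1: odd sum, s = 0-1 = -1
i=0,n=2: even sum, s = (-1)+0 = -1
i=1,n=0: odd sum, s = (-1)-0 = -1
i=1,n=1: even sum, s = (-1)+1 = 0
i=1,n=2: odd sum, s = 0-2 = -2
i=2,n=0: even sum, s = (-2)+0 = -2
i=2,n=1: odd sum, s = (-2)-1 = -3
i=2,n=2: even sum, s = (-3)+4 = 1

1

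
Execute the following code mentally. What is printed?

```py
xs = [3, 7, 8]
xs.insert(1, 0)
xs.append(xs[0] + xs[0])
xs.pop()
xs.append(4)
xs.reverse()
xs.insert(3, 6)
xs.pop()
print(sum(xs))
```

insert 0 at 1 → [3, 0, 7, 8]
append xs[0]+xs[0] = 3+3 = 6 → [3, 0, 7, 8, 6]
pop() removes 6 → [3, 0, 7, 8]
append 4 → [3, 0, 7, 8, 4]
reverse → [4, 8, 7, 0, 3]
insert 6 at 3 → [4, 8, 7, 6, 0, 3]
pop() removes 3 → [4, 8, 7, 6, 0]
sum = 25

25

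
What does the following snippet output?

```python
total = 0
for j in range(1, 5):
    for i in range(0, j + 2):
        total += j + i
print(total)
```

j=1,i=0: total = 0+1 = 1
j=1,i=1: total = 1+2 = 3
j=1,i=2: total = 3+3 = 6
j=2,i=0: total = 6+2 = 8
j=2,i=1: total = 8+3 = 11
j=2,i=2: total = 11+4 = 15
j=2,i=3: total = 15+5 = 20
j=3,i=0: total = 20+3 = 23
j=3,i=1: total = 23+4 = 27
j=3,i=2: total = 27+5 = 32
j=3,i=3: total = 32+6 = 38
j=3,i=4: total = 38+7 = 45
j=4,i=0: total = 45+4 = 49
j=4,i=1: total = 49+5 = 54
j=4,i=2: total = 54+6 = 60
j=4,i=3: total = 60+7 = 67
j=4,i=4: total = 67+8 = 75
j=4,i=5: total = 75+9 = 84

84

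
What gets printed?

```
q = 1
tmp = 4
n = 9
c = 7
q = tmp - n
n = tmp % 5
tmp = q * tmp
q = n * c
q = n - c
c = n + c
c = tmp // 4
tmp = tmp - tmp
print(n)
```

4

q = 4-9 = -5
n = 4%5 = 4
tmp = (-5)*4 = -20
q = 4*7 = 28
q = 4-7 = -3
c = 4+7 = 11
c = (-20)//4 = -5
tmp = (-20)-(-20) = 0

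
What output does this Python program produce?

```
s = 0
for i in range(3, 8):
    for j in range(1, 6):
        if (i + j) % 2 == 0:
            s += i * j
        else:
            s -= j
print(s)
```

159

i=3,j=1: even sum, s = 0+3 = 3
i=3,j=2: odd sum, s = 3-2 = 1
i=3,j=3: even sum, s = 1+9 = 10
i=3,j=4: odd sum, s = 10-4 = 6
i=3,j=5: even sum, s = 6+15 = 21
i=4,j=1: odd sum, s = 21-1 = 20
i=4,j=2: even sum, s = 20+8 = 28
i=4,j=3: odd sum, s = 28-3 = 25
i=4,j=4: even sum, s = 25+16 = 41
i=4,j=5: odd sum, s = 41-5 = 36
i=5,j=1: even sum, s = 36+5 = 41
i=5,j=2: odd sum, s = 41-2 = 39
i=5,j=3: even sum, s = 39+15 = 54
i=5,j=4: odd sum, s = 54-4 = 50
i=5,j=5: even sum, s = 50+25 = 75
i=6,j=1: odd sum, s = 75-1 = 74
i=6,j=2: even sum, s = 74+12 = 86
i=6,j=3: odd sum, s = 86-3 = 83
i=6,j=4: even sum, s = 83+24 = 107
i=6,j=5: odd sum, s = 107-5 = 102
i=7,j=1: even sum, s = 102+7 = 109
i=7,j=2: odd sum, s = 109-2 = 107
i=7,j=3: even sum, s = 107+21 = 128
i=7,j=4: odd sum, s = 128-4 = 124
i=7,j=5: even sum, s = 124+35 = 159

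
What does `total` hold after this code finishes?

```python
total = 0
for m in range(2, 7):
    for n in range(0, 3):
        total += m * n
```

m=2,n=0: total = 0+0 = 0
m=2,n=1: total = 0+2 = 2
m=2,n=2: total = 2+4 = 6
m=3,n=0: total = 6+0 = 6
m=3,n=1: total = 6+3 = 9
m=3,n=2: total = 9+6 = 15
m=4,n=0: total = 15+0 = 15
m=4,n=1: total = 15+4 = 19
m=4,n=2: total = 19+8 = 27
m=5,n=0: total = 27+0 = 27
m=5,n=1: total = 27+5 = 32
m=5,n=2: total = 32+10 = 42
m=6,n=0: total = 42+0 = 42
m=6,n=1: total = 42+6 = 48
m=6,n=2: total = 48+12 = 60

60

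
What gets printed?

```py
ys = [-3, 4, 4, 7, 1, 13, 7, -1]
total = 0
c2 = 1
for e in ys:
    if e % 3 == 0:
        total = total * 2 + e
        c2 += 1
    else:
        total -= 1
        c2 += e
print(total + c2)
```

27

e=-3: %3==0, total = 0*2+(-3) = -3; c2=2
e=4: not %3==0, total = (-3)-1 = -4; c2=6
e=4: not %3==0, total = (-4)-1 = -5; c2=10
e=7: not %3==0, total = (-5)-1 = -6; c2=17
e=1: not %3==0, total = (-6)-1 = -7; c2=18
e=13: not %3==0, total = (-7)-1 = -8; c2=31
e=7: not %3==0, total = (-8)-1 = -9; c2=38
e=-1: not %3==0, total = (-9)-1 = -10; c2=37
total+c2 = (-10)+37 = 27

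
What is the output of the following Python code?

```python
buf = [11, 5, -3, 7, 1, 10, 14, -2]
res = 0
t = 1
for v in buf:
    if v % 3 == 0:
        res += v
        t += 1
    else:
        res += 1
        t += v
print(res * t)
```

192

v=11: not %3==0, res = 0+1 = 1; t=12
v=5: not %3==0, res = 1+1 = 2; t=17
v=-3: %3==0, res = 2+(-3) = -1; t=18
v=7: not %3==0, res = (-1)+1 = 0; t=25
v=1: not %3==0, res = 0+1 = 1; t=26
v=10: not %3==0, res = 1+1 = 2; t=36
v=14: not %3==0, res = 2+1 = 3; t=50
v=-2: not %3==0, res = 3+1 = 4; t=48
res*t = 4*48 = 192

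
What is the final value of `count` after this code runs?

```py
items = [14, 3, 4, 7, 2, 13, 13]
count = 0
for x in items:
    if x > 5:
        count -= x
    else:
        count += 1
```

x=14: >5, count = 0-14 = -14
x=3: not >5, count = (-14)+1 = -13
x=4: not >5, count = (-13)+1 = -12
x=7: >5, count = (-12)-7 = -19
x=2: not >5, count = (-19)+1 = -18
x=13: >5, count = (-18)-13 = -31
x=13: >5, count = (-31)-13 = -44

-44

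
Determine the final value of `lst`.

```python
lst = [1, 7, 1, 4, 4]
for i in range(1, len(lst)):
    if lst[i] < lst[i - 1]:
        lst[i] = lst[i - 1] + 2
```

[1, 7, 9, 11, 13]

i=1: 7>=1, unchanged → [1, 7, 1, 4, 4]
i=2: 1<7, lst[2] = 7+2 = 9 → [1, 7, 9, 4, 4]
i=3: 4<9, lst[3] = 9+2 = 11 → [1, 7, 9, 11, 4]
i=4: 4<11, lst[4] = 11+2 = 13 → [1, 7, 9, 11, 13]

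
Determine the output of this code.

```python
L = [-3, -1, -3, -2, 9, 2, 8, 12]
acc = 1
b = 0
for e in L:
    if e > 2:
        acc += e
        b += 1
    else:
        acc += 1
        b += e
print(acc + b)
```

31

e=-3: not >2, acc = 1+1 = 2; b=-3
e=-1: not >2, acc = 2+1 = 3; b=-4
e=-3: not >2, acc = 3+1 = 4; b=-7
e=-2: not >2, acc = 4+1 = 5; b=-9
e=9: >2, acc = 5+9 = 14; b=-8
e=2: not >2, acc = 14+1 = 15; b=-6
e=8: >2, acc = 15+8 = 23; b=-5
e=12: >2, acc = 23+12 = 35; b=-4
acc+b = 35+(-4) = 31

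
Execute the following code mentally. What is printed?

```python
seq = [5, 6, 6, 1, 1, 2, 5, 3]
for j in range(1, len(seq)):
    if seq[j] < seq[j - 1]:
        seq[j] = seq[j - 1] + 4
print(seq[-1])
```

j=1: 6>=5, unchanged → [5, 6, 6, 1, 1, 2, 5, 3]
j=2: 6>=6, unchanged → [5, 6, 6, 1, 1, 2, 5, 3]
j=3: 1<6, seq[3] = 6+4 = 10 → [5, 6, 6, 10, 1, 2, 5, 3]
j=4: 1<10, seq[4] = 10+4 = 14 → [5, 6, 6, 10, 14, 2, 5, 3]
j=5: 2<14, seq[5] = 14+4 = 18 → [5, 6, 6, 10, 14, 18, 5, 3]
j=6: 5<18, seq[6] = 18+4 = 22 → [5, 6, 6, 10, 14, 18, 22, 3]
j=7: 3<22, seq[7] = 22+4 = 26 → [5, 6, 6, 10, 14, 18, 22, 26]

26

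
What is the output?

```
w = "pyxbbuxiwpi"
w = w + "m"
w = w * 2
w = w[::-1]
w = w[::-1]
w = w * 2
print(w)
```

+ 'm' → 'pyxbbuxiwpim'
repeat ×2 → 'pyxbbuxiwpimpyxbbuxiwpim'
reverse → 'mipwixubbxypmipwixubbxyp'
reverse → 'pyxbbuxiwpimpyxbbuxiwpim'
repeat ×2 → 'pyxbbuxiwpimpyxbbuxiwpimpyxbbuxiwpimpyxbbuxiwpim'

pyxbbuxiwpimpyxbbuxiwpimpyxbbuxiwpimpyxbbuxiwpim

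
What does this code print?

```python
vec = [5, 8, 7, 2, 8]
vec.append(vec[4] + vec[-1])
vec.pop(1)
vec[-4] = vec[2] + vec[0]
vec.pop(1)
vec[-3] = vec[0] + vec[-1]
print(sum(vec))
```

append vec[4]+vec[-1] = 8+8 = 16 → [5, 8, 7, 2, 8, 16]
pop(1) removes 8 → [5, 7, 2, 8, 16]
vec[-4] = vec[2]+vec[0] = 2+5 = 7 → [5, 7, 2, 8, 16]
pop(1) removes 7 → [5, 2, 8, 16]
vec[-3] = vec[0]+vec[-1] = 5+16 = 21 → [5, 21, 8, 16]
sum = 50

50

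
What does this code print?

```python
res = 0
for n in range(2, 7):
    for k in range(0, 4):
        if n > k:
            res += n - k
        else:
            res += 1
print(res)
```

54

n=2,k=0: 2>0, res = 0+2 = 2
n=2,k=1: 2>1, res = 2+1 = 3
n=2,k=2: not 2>2, res = 3+1 = 4
n=2,k=3: not 2>3, res = 4+1 = 5
n=3,k=0: 3>0, res = 5+3 = 8
n=3,k=1: 3>1, res = 8+2 = 10
n=3,k=2: 3>2, res = 10+1 = 11
n=3,k=3: not 3>3, res = 11+1 = 12
n=4,k=0: 4>0, res = 12+4 = 16
n=4,k=1: 4>1, res = 16+3 = 19
n=4,k=2: 4>2, res = 19+2 = 21
n=4,k=3: 4>3, res = 21+1 = 22
n=5,k=0: 5>0, res = 22+5 = 27
n=5,k=1: 5>1, res = 27+4 = 31
n=5,k=2: 5>2, res = 31+3 = 34
n=5,k=3: 5>3, res = 34+2 = 36
n=6,k=0: 6>0, res = 36+6 = 42
n=6,k=1: 6>1, res = 42+5 = 47
n=6,k=2: 6>2, res = 47+4 = 51
n=6,k=3: 6>3, res = 51+3 = 54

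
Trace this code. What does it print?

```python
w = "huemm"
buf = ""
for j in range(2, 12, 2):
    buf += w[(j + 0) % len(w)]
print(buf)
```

emumh

j=2: add w[2]='e' → 'e'
j=4: add w[4]='m' → 'em'
j=6: add w[1]='u' → 'emu'
j=8: add w[3]='m' → 'emum'
j=10: add w[0]='h' → 'emumh'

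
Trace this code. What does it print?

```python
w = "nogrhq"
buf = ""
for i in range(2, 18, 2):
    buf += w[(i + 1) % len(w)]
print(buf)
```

rqorqorq

i=2: add w[3]='r' → 'r'
i=4: add w[5]='q' → 'rq'
i=6: add w[1]='o' → 'rqo'
i=8: add w[3]='r' → 'rqor'
i=10: add w[5]='q' → 'rqorq'
i=12: add w[1]='o' → 'rqorqo'
i=14: add w[3]='r' → 'rqorqor'
i=16: add w[5]='q' → 'rqorqorq'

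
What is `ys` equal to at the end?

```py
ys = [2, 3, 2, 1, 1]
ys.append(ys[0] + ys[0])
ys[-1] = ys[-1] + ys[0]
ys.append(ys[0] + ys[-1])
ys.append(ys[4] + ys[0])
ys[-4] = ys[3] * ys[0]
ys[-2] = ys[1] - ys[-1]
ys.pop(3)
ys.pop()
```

append ys[0]+ys[0] = 2+2 = 4 → [2, 3, 2, 1, 1, 4]
ys[-1] = ys[-1]+ys[0] = 4+2 = 6 → [2, 3, 2, 1, 1, 6]
append ys[0]+ys[-1] = 2+6 = 8 → [2, 3, 2, 1, 1, 6, 8]
append ys[4]+ys[0] = 1+2 = 3 → [2, 3, 2, 1, 1, 6, 8, 3]
ys[-4] = ys[3]*ys[0] = 1*2 = 2 → [2, 3, 2, 1, 2, 6, 8, 3]
ys[-2] = ys[1]-ys[-1] = 3-3 = 0 → [2, 3, 2, 1, 2, 6, 0, 3]
pop(3) removes 1 → [2, 3, 2, 2, 6, 0, 3]
pop() removes 3 → [2, 3, 2, 2, 6, 0]

[2, 3, 2, 2, 6, 0]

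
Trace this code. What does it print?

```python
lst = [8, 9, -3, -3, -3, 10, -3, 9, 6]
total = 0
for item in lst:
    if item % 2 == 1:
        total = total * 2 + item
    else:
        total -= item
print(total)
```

item=8: not odd, total = 0-8 = -8
item=9: odd, total = (-8)*2+9 = -7
item=-3: odd, total = (-7)*2+(-3) = -17
item=-3: odd, total = (-17)*2+(-3) = -37
item=-3: odd, total = (-37)*2+(-3) = -77
item=10: not odd, total = (-77)-10 = -87
item=-3: odd, total = (-87)*2+(-3) = -177
item=9: odd, total = (-177)*2+9 = -345
item=6: not odd, total = (-345)-6 = -351

-351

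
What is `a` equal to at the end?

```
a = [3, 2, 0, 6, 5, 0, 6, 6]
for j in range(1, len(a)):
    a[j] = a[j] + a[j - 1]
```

[3, 5, 5, 11, 16, 16, 22, 28]

j=1: a[1] = 2+3 = 5 → [3, 5, 0, 6, 5, 0, 6, 6]
j=2: a[2] = 0+5 = 5 → [3, 5, 5, 6, 5, 0, 6, 6]
j=3: a[3] = 6+5 = 11 → [3, 5, 5, 11, 5, 0, 6, 6]
j=4: a[4] = 5+11 = 16 → [3, 5, 5, 11, 16, 0, 6, 6]
j=5: a[5] = 0+16 = 16 → [3, 5, 5, 11, 16, 16, 6, 6]
j=6: a[6] = 6+16 = 22 → [3, 5, 5, 11, 16, 16, 22, 6]
j=7: a[7] = 6+22 = 28 → [3, 5, 5, 11, 16, 16, 22, 28]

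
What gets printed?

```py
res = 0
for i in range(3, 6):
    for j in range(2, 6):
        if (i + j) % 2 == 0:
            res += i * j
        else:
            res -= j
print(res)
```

68

i=3,j=2: odd sum, res = 0-2 = -2
i=3,j=3: even sum, res = (-2)+9 = 7
i=3,j=4: odd sum, res = 7-4 = 3
i=3,j=5: even sum, res = 3+15 = 18
i=4,j=2: even sum, res = 18+8 = 26
i=4,j=3: odd sum, res = 26-3 = 23
i=4,j=4: even sum, res = 23+16 = 39
i=4,j=5: odd sum, res = 39-5 = 34
i=5,j=2: odd sum, res = 34-2 = 32
i=5,j=3: even sum, res = 32+15 = 47
i=5,j=4: odd sum, res = 47-4 = 43
i=5,j=5: even sum, res = 43+25 = 68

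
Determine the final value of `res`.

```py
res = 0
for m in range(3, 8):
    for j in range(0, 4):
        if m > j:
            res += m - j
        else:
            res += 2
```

72

m=3,j=0: 3>0, res = 0+3 = 3
m=3,j=1: 3>1, res = 3+2 = 5
m=3,j=2: 3>2, res = 5+1 = 6
m=3,j=3: not 3>3, res = 6+2 = 8
m=4,j=0: 4>0, res = 8+4 = 12
m=4,j=1: 4>1, res = 12+3 = 15
m=4,j=2: 4>2, res = 15+2 = 17
m=4,j=3: 4>3, res = 17+1 = 18
m=5,j=0: 5>0, res = 18+5 = 23
m=5,j=1: 5>1, res = 23+4 = 27
m=5,j=2: 5>2, res = 27+3 = 30
m=5,j=3: 5>3, res = 30+2 = 32
m=6,j=0: 6>0, res = 32+6 = 38
m=6,j=1: 6>1, res = 38+5 = 43
m=6,j=2: 6>2, res = 43+4 = 47
m=6,j=3: 6>3, res = 47+3 = 50
m=7,j=0: 7>0, res = 50+7 = 57
m=7,j=1: 7>1, res = 57+6 = 63
m=7,j=2: 7>2, res = 63+5 = 68
m=7,j=3: 7>3, res = 68+4 = 72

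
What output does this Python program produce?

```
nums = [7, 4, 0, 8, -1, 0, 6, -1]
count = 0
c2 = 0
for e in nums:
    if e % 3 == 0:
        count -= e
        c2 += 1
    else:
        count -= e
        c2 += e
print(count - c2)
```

e=7: not %3==0, count = 0-7 = -7; c2=7
e=4: not %3==0, count = (-7)-4 = -11; c2=11
e=0: %3==0, count = (-11)-0 = -11; c2=12
e=8: not %3==0, count = (-11)-8 = -19; c2=20
e=-1: not %3==0, count = (-19)-(-1) = -18; c2=19
e=0: %3==0, count = (-18)-0 = -18; c2=20
e=6: %3==0, count = (-18)-6 = -24; c2=21
e=-1: not %3==0, count = (-24)-(-1) = -23; c2=20
count-c2 = (-23)-20 = -43

-43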